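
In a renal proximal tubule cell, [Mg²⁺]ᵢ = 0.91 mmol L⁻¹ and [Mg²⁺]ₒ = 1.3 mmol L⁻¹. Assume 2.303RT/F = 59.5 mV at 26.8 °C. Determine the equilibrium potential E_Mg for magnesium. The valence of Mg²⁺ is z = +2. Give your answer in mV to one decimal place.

4.6 mV

E = (59.5/z) · log₁₀([Mg²⁺]_out/[Mg²⁺]_in) with z = +2.
= (59.5/2) · log₁₀(1.3/0.91) = 29.75 · log₁₀(1.429)
= 29.75 · (0.1549) = 4.61 mV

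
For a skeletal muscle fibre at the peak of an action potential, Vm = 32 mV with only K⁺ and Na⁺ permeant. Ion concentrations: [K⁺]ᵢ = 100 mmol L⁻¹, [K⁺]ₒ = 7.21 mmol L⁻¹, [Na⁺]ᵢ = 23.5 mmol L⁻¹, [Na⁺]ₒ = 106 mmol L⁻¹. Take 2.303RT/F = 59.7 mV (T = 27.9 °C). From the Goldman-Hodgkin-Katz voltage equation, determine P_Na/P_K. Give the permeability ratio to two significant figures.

Let α = P_Na/P_K. GHK: Vm = 59.7·log₁₀[(Kₒ + α·Naₒ)/(Kᵢ + α·Naᵢ)].
10^(Vm/59.7) = 10^(32.0/59.7) = 3.4357
So 3.4357·(Kᵢ + α·Naᵢ) = Kₒ + α·Naₒ → α = (3.4357·100.0 − 7.21) / (106.0 − 3.4357·23.5)
α = (343.6 − 7.21) / (106.0 − 80.74) = 336.4/25.26 = 13.32

13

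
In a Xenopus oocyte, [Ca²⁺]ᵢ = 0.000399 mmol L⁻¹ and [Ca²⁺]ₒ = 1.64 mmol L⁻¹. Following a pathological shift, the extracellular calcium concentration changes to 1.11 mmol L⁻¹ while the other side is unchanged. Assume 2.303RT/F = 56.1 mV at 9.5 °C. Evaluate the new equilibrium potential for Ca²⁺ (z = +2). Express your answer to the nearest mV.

After the shift: [Ca²⁺]_out = 1.11, [Ca²⁺]_in = 0.000399 mmol L⁻¹.
E_new = (56.1/2)·log₁₀(1.11/0.000399) = 28.05 · (3.4444) = 96.61 mV

97 mV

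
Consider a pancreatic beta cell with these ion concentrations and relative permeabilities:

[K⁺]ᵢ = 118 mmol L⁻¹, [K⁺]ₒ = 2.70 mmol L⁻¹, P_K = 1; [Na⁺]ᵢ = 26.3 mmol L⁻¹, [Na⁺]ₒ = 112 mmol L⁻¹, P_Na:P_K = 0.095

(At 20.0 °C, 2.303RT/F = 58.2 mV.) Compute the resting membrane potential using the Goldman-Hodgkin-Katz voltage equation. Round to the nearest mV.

-56 mV

Vm = 58.2 · log₁₀[(Σ P·[cation]ₒ + Σ P·[anion]ᵢ) / (Σ P·[cation]ᵢ + Σ P·[anion]ₒ)]
Numerator = 1×2.70 + 0.095×112 = 13.34
Denominator = 1×118 + 0.095×26.3 = 120.5
Vm = 58.2 · log₁₀(0.11071) = 58.2 × (-0.9558) = -55.63 mV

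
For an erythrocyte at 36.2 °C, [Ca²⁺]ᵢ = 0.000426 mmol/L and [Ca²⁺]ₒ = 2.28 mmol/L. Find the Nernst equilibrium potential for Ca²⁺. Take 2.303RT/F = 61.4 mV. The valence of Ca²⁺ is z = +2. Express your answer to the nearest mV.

114 mV

E = (61.4/z) · log₁₀([Ca²⁺]_out/[Ca²⁺]_in) with z = +2.
= (61.4/2) · log₁₀(2.28/0.000426) = 30.70 · log₁₀(5352)
= 30.70 · (3.7285) = 114.47 mV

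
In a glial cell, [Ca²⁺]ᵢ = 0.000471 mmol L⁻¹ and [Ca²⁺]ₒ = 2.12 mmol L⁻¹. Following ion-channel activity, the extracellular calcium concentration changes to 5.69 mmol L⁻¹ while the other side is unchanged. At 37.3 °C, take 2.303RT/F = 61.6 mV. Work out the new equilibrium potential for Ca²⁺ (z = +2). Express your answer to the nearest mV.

After the shift: [Ca²⁺]_out = 5.69, [Ca²⁺]_in = 0.000471 mmol L⁻¹.
E_new = (61.6/2)·log₁₀(5.69/0.000471) = 30.80 · (4.0821) = 125.73 mV

126 mV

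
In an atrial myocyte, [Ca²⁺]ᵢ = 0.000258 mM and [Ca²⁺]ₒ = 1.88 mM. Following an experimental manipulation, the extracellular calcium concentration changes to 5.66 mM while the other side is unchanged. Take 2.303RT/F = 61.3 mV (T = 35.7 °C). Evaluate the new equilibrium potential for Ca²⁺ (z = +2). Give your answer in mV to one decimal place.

After the shift: [Ca²⁺]_out = 5.66, [Ca²⁺]_in = 0.000258 mM.
E_new = (61.3/2)·log₁₀(5.66/0.000258) = 30.65 · (4.3412) = 133.06 mV

133.1 mV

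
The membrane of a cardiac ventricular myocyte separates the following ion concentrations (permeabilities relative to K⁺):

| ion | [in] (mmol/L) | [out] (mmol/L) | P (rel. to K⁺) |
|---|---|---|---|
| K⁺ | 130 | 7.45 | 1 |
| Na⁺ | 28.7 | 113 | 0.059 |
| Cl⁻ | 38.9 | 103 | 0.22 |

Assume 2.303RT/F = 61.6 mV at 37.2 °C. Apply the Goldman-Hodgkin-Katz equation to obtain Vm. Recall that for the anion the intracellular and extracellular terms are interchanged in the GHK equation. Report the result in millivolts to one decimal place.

Vm = 61.6 · log₁₀[(Σ P·[cation]ₒ + Σ P·[anion]ᵢ) / (Σ P·[cation]ᵢ + Σ P·[anion]ₒ)]
Numerator = 1×7.45 + 0.059×113 + 0.22×38.9 = 22.68
Denominator = 1×130 + 0.059×28.7 + 0.22×103 = 154.4
Vm = 61.6 · log₁₀(0.1469) = 61.6 × (-0.8330) = -51.31 mV

-51.3 mV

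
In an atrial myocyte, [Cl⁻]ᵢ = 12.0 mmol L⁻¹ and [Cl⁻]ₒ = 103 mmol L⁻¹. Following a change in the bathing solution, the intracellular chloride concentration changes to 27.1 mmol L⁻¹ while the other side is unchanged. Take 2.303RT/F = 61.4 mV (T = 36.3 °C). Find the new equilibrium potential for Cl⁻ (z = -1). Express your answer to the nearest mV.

-36 mV

After the shift: [Cl⁻]_out = 103, [Cl⁻]_in = 27.1 mmol L⁻¹.
E_new = (61.4/-1)·log₁₀(103/27.1) = -61.40 · (0.5799) = -35.60 mV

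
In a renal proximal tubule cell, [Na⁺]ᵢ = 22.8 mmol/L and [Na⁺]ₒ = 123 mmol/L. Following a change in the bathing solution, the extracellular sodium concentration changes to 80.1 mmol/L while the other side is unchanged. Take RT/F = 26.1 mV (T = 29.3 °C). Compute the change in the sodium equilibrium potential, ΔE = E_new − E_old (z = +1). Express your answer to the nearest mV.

E_old = (26.1/1)·ln(123/22.8) = 43.99 mV
E_new = (26.1/1)·ln(80.1/22.8) = 32.80 mV
ΔE = 32.80 − (43.99) = -11.19 mV

-11 mV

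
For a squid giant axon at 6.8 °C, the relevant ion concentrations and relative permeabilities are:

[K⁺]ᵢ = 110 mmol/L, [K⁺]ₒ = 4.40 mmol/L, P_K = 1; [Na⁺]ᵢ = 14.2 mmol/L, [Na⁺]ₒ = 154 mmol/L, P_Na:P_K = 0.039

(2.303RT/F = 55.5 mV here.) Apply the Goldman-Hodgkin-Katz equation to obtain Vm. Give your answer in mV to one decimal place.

-57.0 mV

Vm = 55.5 · log₁₀[(Σ P·[cation]ₒ + Σ P·[anion]ᵢ) / (Σ P·[cation]ᵢ + Σ P·[anion]ₒ)]
Numerator = 1×4.40 + 0.039×154 = 10.41
Denominator = 1×110 + 0.039×14.2 = 110.6
Vm = 55.5 · log₁₀(0.094126) = 55.5 × (-1.0263) = -56.96 mV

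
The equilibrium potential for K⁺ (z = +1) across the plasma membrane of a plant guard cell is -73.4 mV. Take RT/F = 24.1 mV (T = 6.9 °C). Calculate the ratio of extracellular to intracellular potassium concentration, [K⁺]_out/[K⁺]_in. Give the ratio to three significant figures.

0.0476

ln([out]/[in]) = E·z/(24.1) = -73.4 × 1 / 24.1 = -3.0456
[out]/[in] = e^(-3.0456) = 0.04757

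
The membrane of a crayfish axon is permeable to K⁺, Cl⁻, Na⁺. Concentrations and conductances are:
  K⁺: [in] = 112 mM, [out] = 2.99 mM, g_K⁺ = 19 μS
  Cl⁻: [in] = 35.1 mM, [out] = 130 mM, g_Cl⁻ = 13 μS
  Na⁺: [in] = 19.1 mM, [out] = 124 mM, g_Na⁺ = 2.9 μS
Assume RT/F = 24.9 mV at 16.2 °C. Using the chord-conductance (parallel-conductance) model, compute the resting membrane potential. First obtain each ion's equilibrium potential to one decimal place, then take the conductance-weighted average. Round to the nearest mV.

E_K⁺ = (24.9/1)·ln(2.99/112) = -90.2 mV
E_Cl⁻ = (24.9/-1)·ln(130/35.1) = -32.6 mV
E_Na⁺ = (24.9/1)·ln(124/19.1) = 46.6 mV
Vm = (Σ gᵢEᵢ)/(Σ gᵢ) = (19·-90.2 + 13·-32.6 + 2.9·46.6) / (19 + 13 + 2.9)
= -2002.46 / 34.9 = -57.38 mV

-57 mV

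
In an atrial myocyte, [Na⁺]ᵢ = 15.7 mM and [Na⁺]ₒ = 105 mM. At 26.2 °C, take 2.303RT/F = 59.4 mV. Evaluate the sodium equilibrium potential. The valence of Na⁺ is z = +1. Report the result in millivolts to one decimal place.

E = (59.4/z) · log₁₀([Na⁺]_out/[Na⁺]_in) with z = +1.
= (59.4/1) · log₁₀(105/15.7) = 59.40 · log₁₀(6.688)
= 59.40 · (0.8253) = 49.02 mV

49.0 mV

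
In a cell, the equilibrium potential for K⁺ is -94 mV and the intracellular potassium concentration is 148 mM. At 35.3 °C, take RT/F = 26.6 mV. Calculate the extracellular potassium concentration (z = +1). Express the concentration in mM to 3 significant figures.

4.32 mM

Nernst: E = (26.6/1) · ln([out]/[in]), so ln([out]/[in]) = -94.0 × 1 / 26.6 = -3.5338.
[out]/[in] = e^(-3.5338) = 0.02919.
[out] = 0.02919 × 148 = 4.321 mM.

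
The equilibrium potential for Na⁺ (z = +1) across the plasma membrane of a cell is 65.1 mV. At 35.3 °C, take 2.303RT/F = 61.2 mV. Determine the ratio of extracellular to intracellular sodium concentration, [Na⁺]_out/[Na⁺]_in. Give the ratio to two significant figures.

12

log₁₀([out]/[in]) = E·z/(61.2) = 65.1 × 1 / 61.2 = 1.0637
[out]/[in] = 10^(1.0637) = 11.58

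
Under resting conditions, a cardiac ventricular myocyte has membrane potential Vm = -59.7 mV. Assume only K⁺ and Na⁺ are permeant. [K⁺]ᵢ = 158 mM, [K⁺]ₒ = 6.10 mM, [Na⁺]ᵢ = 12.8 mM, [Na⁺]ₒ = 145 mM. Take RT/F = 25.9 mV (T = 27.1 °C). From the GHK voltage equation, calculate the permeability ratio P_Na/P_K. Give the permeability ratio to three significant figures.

Let α = P_Na/P_K. GHK: Vm = 25.9·ln[(Kₒ + α·Naₒ)/(Kᵢ + α·Naᵢ)].
e^(Vm/25.9) = e^(-59.7/25.9) = 0.099757
So 0.099757·(Kᵢ + α·Naᵢ) = Kₒ + α·Naₒ → α = (0.099757·158.0 − 6.1) / (145.0 − 0.099757·12.8)
α = (15.76 − 6.1) / (145.0 − 1.277) = 9.662/143.7 = 0.06722

0.0672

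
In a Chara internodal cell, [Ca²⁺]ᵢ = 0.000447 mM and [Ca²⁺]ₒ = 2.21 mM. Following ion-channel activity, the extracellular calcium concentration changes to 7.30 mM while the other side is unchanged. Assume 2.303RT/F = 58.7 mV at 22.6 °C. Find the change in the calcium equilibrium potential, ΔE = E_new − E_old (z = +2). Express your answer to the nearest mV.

15 mV

E_old = (58.7/2)·log₁₀(2.21/0.000447) = 108.42 mV
E_new = (58.7/2)·log₁₀(7.30/0.000447) = 123.65 mV
ΔE = 123.65 − (108.42) = 15.23 mV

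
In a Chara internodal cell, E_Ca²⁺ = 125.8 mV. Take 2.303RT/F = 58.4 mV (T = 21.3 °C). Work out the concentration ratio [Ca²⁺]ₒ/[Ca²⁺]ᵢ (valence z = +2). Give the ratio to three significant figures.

log₁₀([out]/[in]) = E·z/(58.4) = 125.8 × 2 / 58.4 = 4.3082
[out]/[in] = 10^(4.3082) = 2.033e+04

20300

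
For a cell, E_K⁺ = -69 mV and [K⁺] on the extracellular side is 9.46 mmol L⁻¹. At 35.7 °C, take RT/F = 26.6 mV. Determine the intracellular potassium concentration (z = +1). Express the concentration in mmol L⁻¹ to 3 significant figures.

127 mmol L⁻¹

Nernst: E = (26.6/1) · ln([out]/[in]), so ln([out]/[in]) = -69.0 × 1 / 26.6 = -2.5940.
[out]/[in] = e^(-2.5940) = 0.07472.
[in] = 9.46 / 0.07472 = 126.6 mmol L⁻¹.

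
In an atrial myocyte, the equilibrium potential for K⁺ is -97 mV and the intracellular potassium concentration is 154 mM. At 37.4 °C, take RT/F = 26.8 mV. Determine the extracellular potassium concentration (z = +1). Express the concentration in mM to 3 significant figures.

Nernst: E = (26.8/1) · ln([out]/[in]), so ln([out]/[in]) = -97.0 × 1 / 26.8 = -3.6194.
[out]/[in] = e^(-3.6194) = 0.0268.
[out] = 0.0268 × 154 = 4.127 mM.

4.13 mM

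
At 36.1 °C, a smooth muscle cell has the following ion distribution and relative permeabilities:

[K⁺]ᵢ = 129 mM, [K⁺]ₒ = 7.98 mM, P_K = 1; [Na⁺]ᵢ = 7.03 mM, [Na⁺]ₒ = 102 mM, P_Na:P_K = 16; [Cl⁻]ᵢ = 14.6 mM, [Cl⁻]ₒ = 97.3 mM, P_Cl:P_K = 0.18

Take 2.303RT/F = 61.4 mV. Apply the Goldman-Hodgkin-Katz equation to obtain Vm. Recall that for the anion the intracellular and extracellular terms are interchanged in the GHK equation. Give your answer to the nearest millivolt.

Vm = 61.4 · log₁₀[(Σ P·[cation]ₒ + Σ P·[anion]ᵢ) / (Σ P·[cation]ᵢ + Σ P·[anion]ₒ)]
Numerator = 1×7.98 + 16×102 + 0.18×14.6 = 1643
Denominator = 1×129 + 16×7.03 + 0.18×97.3 = 259
Vm = 61.4 · log₁₀(6.3423) = 61.4 × (0.8022) = 49.26 mV

49 mV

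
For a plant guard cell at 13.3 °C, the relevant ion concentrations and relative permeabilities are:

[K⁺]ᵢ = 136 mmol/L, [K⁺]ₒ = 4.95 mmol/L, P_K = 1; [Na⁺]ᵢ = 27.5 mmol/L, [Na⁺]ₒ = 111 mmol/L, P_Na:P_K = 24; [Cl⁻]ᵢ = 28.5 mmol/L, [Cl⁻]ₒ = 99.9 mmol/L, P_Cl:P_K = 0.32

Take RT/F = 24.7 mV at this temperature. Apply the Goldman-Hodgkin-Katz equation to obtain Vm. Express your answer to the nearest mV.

Vm = 24.7 · ln[(Σ P·[cation]ₒ + Σ P·[anion]ᵢ) / (Σ P·[cation]ᵢ + Σ P·[anion]ₒ)]
Numerator = 1×4.95 + 24×111 + 0.32×28.5 = 2678
Denominator = 1×136 + 24×27.5 + 0.32×99.9 = 828
Vm = 24.7 · ln(3.2345) = 24.7 × (1.1739) = 28.99 mV

29 mV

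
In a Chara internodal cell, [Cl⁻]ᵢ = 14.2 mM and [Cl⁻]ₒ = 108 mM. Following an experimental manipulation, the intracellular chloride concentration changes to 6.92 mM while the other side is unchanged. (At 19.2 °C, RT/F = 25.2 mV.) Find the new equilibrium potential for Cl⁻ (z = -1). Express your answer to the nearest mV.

After the shift: [Cl⁻]_out = 108, [Cl⁻]_in = 6.92 mM.
E_new = (25.2/-1)·ln(108/6.92) = -25.20 · (2.7477) = -69.24 mV

-69 mV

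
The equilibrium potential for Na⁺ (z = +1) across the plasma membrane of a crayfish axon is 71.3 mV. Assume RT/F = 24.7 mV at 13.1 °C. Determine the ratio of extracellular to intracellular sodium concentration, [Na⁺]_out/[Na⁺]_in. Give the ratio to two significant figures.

ln([out]/[in]) = E·z/(24.7) = 71.3 × 1 / 24.7 = 2.8866
[out]/[in] = e^(2.8866) = 17.93

18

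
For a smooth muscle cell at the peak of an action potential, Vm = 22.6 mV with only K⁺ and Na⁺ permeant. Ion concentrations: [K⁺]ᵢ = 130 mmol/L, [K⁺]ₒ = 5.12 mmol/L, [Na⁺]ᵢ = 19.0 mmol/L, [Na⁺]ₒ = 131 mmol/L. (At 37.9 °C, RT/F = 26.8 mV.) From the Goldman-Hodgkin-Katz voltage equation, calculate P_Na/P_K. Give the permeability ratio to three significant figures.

3.42

Let α = P_Na/P_K. GHK: Vm = 26.8·ln[(Kₒ + α·Naₒ)/(Kᵢ + α·Naᵢ)].
e^(Vm/26.8) = e^(22.6/26.8) = 2.324
So 2.324·(Kᵢ + α·Naᵢ) = Kₒ + α·Naₒ → α = (2.324·130.0 − 5.12) / (131.0 − 2.324·19.0)
α = (302.1 − 5.12) / (131.0 − 44.16) = 297/86.84 = 3.42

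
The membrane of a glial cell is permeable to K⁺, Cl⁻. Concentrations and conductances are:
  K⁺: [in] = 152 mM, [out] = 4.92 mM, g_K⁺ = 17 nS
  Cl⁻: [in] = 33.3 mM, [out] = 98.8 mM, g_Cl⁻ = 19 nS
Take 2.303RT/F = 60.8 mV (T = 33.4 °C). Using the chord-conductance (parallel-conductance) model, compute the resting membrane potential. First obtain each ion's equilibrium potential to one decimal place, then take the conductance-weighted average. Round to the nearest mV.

E_K⁺ = (60.8/1)·log₁₀(4.92/152) = -90.6 mV
E_Cl⁻ = (60.8/-1)·log₁₀(98.8/33.3) = -28.7 mV
Vm = (Σ gᵢEᵢ)/(Σ gᵢ) = (17·-90.6 + 19·-28.7) / (17 + 19)
= -2085.50 / 36 = -57.93 mV

-58 mV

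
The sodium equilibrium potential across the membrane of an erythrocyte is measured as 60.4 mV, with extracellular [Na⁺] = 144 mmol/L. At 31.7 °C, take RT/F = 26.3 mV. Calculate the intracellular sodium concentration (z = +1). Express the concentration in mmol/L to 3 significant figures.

Nernst: E = (26.3/1) · ln([out]/[in]), so ln([out]/[in]) = 60.4 × 1 / 26.3 = 2.2966.
[out]/[in] = e^(2.2966) = 9.94.
[in] = 144 / 9.94 = 14.49 mmol/L.

14.5 mmol/L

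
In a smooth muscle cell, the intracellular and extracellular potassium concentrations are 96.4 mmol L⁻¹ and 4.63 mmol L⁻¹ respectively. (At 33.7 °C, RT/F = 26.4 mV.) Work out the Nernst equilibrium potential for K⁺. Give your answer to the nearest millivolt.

E = (26.4/z) · ln([K⁺]_out/[K⁺]_in) with z = +1.
= (26.4/1) · ln(4.63/96.4) = 26.40 · ln(0.04803)
= 26.40 · (-3.0359) = -80.15 mV

-80 mV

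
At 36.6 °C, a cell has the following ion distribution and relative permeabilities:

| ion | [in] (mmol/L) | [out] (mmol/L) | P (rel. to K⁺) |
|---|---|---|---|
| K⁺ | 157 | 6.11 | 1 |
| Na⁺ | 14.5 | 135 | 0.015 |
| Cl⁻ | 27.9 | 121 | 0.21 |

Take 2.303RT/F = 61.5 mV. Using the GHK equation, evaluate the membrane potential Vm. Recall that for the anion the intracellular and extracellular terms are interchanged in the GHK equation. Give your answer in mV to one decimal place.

Vm = 61.5 · log₁₀[(Σ P·[cation]ₒ + Σ P·[anion]ᵢ) / (Σ P·[cation]ᵢ + Σ P·[anion]ₒ)]
Numerator = 1×6.11 + 0.015×135 + 0.21×27.9 = 13.99
Denominator = 1×157 + 0.015×14.5 + 0.21×121 = 182.6
Vm = 61.5 · log₁₀(0.076626) = 61.5 × (-1.1156) = -68.61 mV

-68.6 mV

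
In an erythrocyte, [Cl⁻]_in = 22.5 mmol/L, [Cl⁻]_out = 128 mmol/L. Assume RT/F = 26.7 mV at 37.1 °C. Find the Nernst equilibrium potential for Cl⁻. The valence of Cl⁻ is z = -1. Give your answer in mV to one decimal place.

-46.4 mV

E = (26.7/z) · ln([Cl⁻]_out/[Cl⁻]_in) with z = -1.
For an anion, dividing by z = -1 reverses the sign.
= (26.7/-1) · ln(128/22.5) = -26.70 · ln(5.689)
= -26.70 · (1.7385) = -46.42 mV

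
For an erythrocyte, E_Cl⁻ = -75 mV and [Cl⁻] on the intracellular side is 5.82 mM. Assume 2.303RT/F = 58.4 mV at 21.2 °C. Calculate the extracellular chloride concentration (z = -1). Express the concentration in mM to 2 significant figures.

110 mM

Nernst: E = (58.4/-1) · log₁₀([out]/[in]), so log₁₀([out]/[in]) = -75.0 × -1 / 58.4 = 1.2842.
[out]/[in] = 10^(1.2842) = 19.24.
[out] = 19.24 × 5.82 = 112 mM.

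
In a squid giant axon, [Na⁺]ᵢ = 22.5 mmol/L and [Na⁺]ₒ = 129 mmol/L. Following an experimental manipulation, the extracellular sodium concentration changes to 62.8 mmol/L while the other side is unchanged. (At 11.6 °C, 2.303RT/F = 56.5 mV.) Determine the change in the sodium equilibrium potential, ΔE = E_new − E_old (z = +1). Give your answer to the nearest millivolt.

-18 mV

E_old = (56.5/1)·log₁₀(129/22.5) = 42.85 mV
E_new = (56.5/1)·log₁₀(62.8/22.5) = 25.19 mV
ΔE = 25.19 − (42.85) = -17.66 mV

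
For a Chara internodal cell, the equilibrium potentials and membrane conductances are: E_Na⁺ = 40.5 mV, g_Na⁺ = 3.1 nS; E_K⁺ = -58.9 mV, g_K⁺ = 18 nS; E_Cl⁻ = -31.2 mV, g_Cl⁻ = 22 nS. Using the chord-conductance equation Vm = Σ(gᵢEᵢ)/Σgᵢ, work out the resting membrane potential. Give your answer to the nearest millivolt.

Σ gᵢEᵢ = 3.1·(40.5) + 18·(-58.9) + 22·(-31.2) = -1621.05
Σ gᵢ = 3.1 + 18 + 22 = 43.1
Vm = -1621.05 / 43.1 = -37.61 mV

-38 mV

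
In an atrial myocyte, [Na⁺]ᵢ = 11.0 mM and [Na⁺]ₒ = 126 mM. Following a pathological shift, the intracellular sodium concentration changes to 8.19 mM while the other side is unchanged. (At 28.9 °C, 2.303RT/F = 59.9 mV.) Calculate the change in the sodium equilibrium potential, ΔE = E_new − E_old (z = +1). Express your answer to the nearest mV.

E_old = (59.9/1)·log₁₀(126/11.0) = 63.43 mV
E_new = (59.9/1)·log₁₀(126/8.19) = 71.11 mV
ΔE = 71.11 − (63.43) = 7.67 mV

8 mV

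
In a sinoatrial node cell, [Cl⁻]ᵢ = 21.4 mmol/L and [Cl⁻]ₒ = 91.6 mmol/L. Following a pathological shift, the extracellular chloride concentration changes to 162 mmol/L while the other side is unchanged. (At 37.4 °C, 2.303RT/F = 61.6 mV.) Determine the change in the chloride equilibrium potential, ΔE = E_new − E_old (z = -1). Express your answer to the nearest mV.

-15 mV

E_old = (61.6/-1)·log₁₀(91.6/21.4) = -38.90 mV
E_new = (61.6/-1)·log₁₀(162/21.4) = -54.15 mV
ΔE = -54.15 − (-38.90) = -15.25 mV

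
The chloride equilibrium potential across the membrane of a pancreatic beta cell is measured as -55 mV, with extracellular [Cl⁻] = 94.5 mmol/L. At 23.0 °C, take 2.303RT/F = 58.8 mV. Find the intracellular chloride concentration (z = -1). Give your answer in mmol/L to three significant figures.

11.0 mmol/L

Nernst: E = (58.8/-1) · log₁₀([out]/[in]), so log₁₀([out]/[in]) = -55.0 × -1 / 58.8 = 0.9354.
[out]/[in] = 10^(0.9354) = 8.617.
[in] = 94.5 / 8.617 = 10.97 mmol/L.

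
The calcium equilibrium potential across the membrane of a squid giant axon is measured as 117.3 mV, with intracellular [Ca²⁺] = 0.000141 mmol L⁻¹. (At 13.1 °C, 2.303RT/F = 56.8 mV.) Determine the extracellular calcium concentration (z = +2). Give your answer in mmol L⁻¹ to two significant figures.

Nernst: E = (56.8/2) · log₁₀([out]/[in]), so log₁₀([out]/[in]) = 117.3 × 2 / 56.8 = 4.1303.
[out]/[in] = 10^(4.1303) = 1.35e+04.
[out] = 1.35e+04 × 0.000141 = 1.903 mmol L⁻¹.

1.9 mmol L⁻¹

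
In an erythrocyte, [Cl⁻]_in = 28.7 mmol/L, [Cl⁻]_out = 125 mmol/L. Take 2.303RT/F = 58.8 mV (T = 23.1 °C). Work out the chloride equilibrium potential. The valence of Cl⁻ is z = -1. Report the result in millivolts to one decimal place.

-37.6 mV

E = (58.8/z) · log₁₀([Cl⁻]_out/[Cl⁻]_in) with z = -1.
For an anion, dividing by z = -1 reverses the sign.
= (58.8/-1) · log₁₀(125/28.7) = -58.80 · log₁₀(4.355)
= -58.80 · (0.6390) = -37.57 mV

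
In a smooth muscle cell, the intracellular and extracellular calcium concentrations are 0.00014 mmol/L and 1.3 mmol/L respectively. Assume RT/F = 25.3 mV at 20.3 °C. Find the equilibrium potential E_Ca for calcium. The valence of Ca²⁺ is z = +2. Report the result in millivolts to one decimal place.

E = (25.3/z) · ln([Ca²⁺]_out/[Ca²⁺]_in) with z = +2.
= (25.3/2) · ln(1.3/0.00014) = 12.65 · ln(9286)
= 12.65 · (9.1362) = 115.57 mV

115.6 mV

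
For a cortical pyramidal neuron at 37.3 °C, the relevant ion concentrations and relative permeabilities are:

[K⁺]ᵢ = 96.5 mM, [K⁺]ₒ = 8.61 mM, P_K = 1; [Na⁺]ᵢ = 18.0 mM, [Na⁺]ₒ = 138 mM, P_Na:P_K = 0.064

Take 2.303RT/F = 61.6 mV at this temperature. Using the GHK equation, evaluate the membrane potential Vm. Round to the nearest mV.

-46 mV

Vm = 61.6 · log₁₀[(Σ P·[cation]ₒ + Σ P·[anion]ᵢ) / (Σ P·[cation]ᵢ + Σ P·[anion]ₒ)]
Numerator = 1×8.61 + 0.064×138 = 17.44
Denominator = 1×96.5 + 0.064×18.0 = 97.65
Vm = 61.6 · log₁₀(0.17861) = 61.6 × (-0.7481) = -46.08 mV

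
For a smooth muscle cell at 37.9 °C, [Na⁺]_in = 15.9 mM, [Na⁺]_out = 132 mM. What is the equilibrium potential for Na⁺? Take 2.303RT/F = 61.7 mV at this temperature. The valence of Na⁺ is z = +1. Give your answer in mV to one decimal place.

56.7 mV

E = (61.7/z) · log₁₀([Na⁺]_out/[Na⁺]_in) with z = +1.
= (61.7/1) · log₁₀(132/15.9) = 61.70 · log₁₀(8.302)
= 61.70 · (0.9192) = 56.71 mV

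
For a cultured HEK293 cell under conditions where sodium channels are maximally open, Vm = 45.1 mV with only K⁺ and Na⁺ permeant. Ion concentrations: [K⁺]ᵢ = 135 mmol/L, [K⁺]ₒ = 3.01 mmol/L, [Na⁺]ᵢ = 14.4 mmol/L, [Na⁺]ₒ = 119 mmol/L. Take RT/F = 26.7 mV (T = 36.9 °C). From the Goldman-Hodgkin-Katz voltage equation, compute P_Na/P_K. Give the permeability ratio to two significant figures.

Let α = P_Na/P_K. GHK: Vm = 26.7·ln[(Kₒ + α·Naₒ)/(Kᵢ + α·Naᵢ)].
e^(Vm/26.7) = e^(45.1/26.7) = 5.4148
So 5.4148·(Kᵢ + α·Naᵢ) = Kₒ + α·Naₒ → α = (5.4148·135.0 − 3.01) / (119.0 − 5.4148·14.4)
α = (731 − 3.01) / (119.0 − 77.97) = 728/41.03 = 17.74

18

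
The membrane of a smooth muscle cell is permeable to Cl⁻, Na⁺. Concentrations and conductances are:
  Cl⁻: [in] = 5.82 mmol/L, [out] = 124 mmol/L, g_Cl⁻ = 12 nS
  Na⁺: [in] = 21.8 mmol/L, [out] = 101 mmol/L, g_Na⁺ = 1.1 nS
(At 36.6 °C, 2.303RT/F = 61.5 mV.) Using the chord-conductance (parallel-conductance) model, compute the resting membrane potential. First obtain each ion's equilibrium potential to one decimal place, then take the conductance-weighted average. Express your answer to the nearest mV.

E_Cl⁻ = (61.5/-1)·log₁₀(124/5.82) = -81.7 mV
E_Na⁺ = (61.5/1)·log₁₀(101/21.8) = 41.0 mV
Vm = (Σ gᵢEᵢ)/(Σ gᵢ) = (12·-81.7 + 1.1·41.0) / (12 + 1.1)
= -935.30 / 13.1 = -71.40 mV

-71 mV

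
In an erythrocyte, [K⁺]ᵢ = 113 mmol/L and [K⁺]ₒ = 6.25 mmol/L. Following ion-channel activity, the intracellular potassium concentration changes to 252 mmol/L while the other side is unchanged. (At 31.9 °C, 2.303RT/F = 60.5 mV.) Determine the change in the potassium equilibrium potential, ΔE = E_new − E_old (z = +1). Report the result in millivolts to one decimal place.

E_old = (60.5/1)·log₁₀(6.25/113) = -76.06 mV
E_new = (60.5/1)·log₁₀(6.25/252) = -97.13 mV
ΔE = -97.13 − (-76.06) = -21.07 mV

-21.1 mV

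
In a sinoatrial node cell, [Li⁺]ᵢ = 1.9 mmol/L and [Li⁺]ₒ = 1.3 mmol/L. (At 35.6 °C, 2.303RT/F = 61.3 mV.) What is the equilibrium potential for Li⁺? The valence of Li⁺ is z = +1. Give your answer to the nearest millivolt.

E = (61.3/z) · log₁₀([Li⁺]_out/[Li⁺]_in) with z = +1.
= (61.3/1) · log₁₀(1.3/1.9) = 61.30 · log₁₀(0.6842)
= 61.30 · (-0.1648) = -10.10 mV

-10 mV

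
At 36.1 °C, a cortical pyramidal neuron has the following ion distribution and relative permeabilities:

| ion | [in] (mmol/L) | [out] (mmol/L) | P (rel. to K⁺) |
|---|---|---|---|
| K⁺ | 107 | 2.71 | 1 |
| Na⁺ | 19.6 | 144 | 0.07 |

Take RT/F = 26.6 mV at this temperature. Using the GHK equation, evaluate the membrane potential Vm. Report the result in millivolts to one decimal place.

-56.8 mV

Vm = 26.6 · ln[(Σ P·[cation]ₒ + Σ P·[anion]ᵢ) / (Σ P·[cation]ᵢ + Σ P·[anion]ₒ)]
Numerator = 1×2.71 + 0.07×144 = 12.79
Denominator = 1×107 + 0.07×19.6 = 108.4
Vm = 26.6 · ln(0.11802) = 26.6 × (-2.1369) = -56.84 mV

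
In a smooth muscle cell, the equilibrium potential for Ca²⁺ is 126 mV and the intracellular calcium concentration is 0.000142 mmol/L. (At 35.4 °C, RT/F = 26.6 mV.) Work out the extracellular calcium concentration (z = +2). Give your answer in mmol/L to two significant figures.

1.8 mmol/L

Nernst: E = (26.6/2) · ln([out]/[in]), so ln([out]/[in]) = 126.0 × 2 / 26.6 = 9.4737.
[out]/[in] = e^(9.4737) = 1.301e+04.
[out] = 1.301e+04 × 0.000142 = 1.848 mmol/L.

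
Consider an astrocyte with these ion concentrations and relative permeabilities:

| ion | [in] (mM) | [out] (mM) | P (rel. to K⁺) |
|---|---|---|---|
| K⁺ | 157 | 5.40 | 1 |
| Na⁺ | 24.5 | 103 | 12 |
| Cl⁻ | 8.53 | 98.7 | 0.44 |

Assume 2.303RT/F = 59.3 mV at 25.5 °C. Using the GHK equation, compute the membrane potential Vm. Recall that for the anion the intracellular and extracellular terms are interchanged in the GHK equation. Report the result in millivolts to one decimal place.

Vm = 59.3 · log₁₀[(Σ P·[cation]ₒ + Σ P·[anion]ᵢ) / (Σ P·[cation]ᵢ + Σ P·[anion]ₒ)]
Numerator = 1×5.40 + 12×103 + 0.44×8.53 = 1245
Denominator = 1×157 + 12×24.5 + 0.44×98.7 = 494.4
Vm = 59.3 · log₁₀(2.5184) = 59.3 × (0.4011) = 23.79 mV

23.8 mV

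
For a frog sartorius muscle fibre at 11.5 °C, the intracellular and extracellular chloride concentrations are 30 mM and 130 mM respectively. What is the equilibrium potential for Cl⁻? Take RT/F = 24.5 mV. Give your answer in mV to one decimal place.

-35.9 mV

E = (24.5/z) · ln([Cl⁻]_out/[Cl⁻]_in) with z = -1.
For an anion, dividing by z = -1 reverses the sign.
= (24.5/-1) · ln(130/30) = -24.50 · ln(4.333)
= -24.50 · (1.4663) = -35.93 mV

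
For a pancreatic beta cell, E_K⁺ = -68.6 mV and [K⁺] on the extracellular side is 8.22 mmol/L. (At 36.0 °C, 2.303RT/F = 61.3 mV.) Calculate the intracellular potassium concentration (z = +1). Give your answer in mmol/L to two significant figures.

110 mmol/L

Nernst: E = (61.3/1) · log₁₀([out]/[in]), so log₁₀([out]/[in]) = -68.6 × 1 / 61.3 = -1.1191.
[out]/[in] = 10^(-1.1191) = 0.07602.
[in] = 8.22 / 0.07602 = 108.1 mmol/L.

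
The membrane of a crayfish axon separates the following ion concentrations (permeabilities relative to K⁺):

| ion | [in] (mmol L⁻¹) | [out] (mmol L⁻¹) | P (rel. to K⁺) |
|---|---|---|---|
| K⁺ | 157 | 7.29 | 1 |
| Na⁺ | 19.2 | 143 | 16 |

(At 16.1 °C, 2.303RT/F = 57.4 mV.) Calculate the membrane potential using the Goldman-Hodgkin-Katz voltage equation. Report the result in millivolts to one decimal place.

Vm = 57.4 · log₁₀[(Σ P·[cation]ₒ + Σ P·[anion]ᵢ) / (Σ P·[cation]ᵢ + Σ P·[anion]ₒ)]
Numerator = 1×7.29 + 16×143 = 2295
Denominator = 1×157 + 16×19.2 = 464.2
Vm = 57.4 · log₁₀(4.9446) = 57.4 × (0.6941) = 39.84 mV

39.8 mV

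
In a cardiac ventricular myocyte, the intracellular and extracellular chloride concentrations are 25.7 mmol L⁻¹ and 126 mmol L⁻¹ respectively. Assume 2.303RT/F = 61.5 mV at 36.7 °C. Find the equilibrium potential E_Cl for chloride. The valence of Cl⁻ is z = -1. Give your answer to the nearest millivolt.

-42 mV

E = (61.5/z) · log₁₀([Cl⁻]_out/[Cl⁻]_in) with z = -1.
For an anion, dividing by z = -1 reverses the sign.
= (61.5/-1) · log₁₀(126/25.7) = -61.50 · log₁₀(4.903)
= -61.50 · (0.6904) = -42.46 mV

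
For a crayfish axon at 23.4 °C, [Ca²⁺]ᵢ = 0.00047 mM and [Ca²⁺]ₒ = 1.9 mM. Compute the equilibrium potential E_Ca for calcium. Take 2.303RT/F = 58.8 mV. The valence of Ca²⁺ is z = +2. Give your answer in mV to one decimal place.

E = (58.8/z) · log₁₀([Ca²⁺]_out/[Ca²⁺]_in) with z = +2.
= (58.8/2) · log₁₀(1.9/0.00047) = 29.40 · log₁₀(4043)
= 29.40 · (3.6067) = 106.04 mV

106.0 mV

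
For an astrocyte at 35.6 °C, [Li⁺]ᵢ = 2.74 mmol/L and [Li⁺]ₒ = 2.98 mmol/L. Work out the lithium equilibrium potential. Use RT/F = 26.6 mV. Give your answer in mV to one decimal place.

E = (26.6/z) · ln([Li⁺]_out/[Li⁺]_in) with z = +1.
= (26.6/1) · ln(2.98/2.74) = 26.60 · ln(1.088)
= 26.60 · (0.0840) = 2.23 mV

2.2 mV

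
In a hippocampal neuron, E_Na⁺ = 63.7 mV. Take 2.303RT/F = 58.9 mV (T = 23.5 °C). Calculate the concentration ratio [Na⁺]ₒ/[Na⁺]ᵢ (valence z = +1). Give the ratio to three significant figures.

12.1

log₁₀([out]/[in]) = E·z/(58.9) = 63.7 × 1 / 58.9 = 1.0815
[out]/[in] = 10^(1.0815) = 12.06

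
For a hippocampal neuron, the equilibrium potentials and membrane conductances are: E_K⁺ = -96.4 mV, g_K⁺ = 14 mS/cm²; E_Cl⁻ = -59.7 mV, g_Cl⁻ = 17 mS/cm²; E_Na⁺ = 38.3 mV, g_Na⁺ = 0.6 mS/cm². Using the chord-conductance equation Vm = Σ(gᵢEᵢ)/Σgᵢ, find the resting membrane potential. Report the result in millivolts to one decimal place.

-74.1 mV

Σ gᵢEᵢ = 14·(-96.4) + 17·(-59.7) + 0.6·(38.3) = -2341.52
Σ gᵢ = 14 + 17 + 0.6 = 31.6
Vm = -2341.52 / 31.6 = -74.10 mV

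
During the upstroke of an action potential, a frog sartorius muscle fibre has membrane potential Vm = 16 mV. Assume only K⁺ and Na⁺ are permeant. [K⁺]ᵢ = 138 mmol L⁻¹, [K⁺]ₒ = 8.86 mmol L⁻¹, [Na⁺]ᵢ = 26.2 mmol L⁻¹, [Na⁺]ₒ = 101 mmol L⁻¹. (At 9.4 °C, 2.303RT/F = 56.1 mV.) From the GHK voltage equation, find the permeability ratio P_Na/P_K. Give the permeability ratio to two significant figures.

Let α = P_Na/P_K. GHK: Vm = 56.1·log₁₀[(Kₒ + α·Naₒ)/(Kᵢ + α·Naᵢ)].
10^(Vm/56.1) = 10^(16.0/56.1) = 1.9284
So 1.9284·(Kᵢ + α·Naᵢ) = Kₒ + α·Naₒ → α = (1.9284·138.0 − 8.86) / (101.0 − 1.9284·26.2)
α = (266.1 − 8.86) / (101.0 − 50.52) = 257.3/50.48 = 5.097

5.1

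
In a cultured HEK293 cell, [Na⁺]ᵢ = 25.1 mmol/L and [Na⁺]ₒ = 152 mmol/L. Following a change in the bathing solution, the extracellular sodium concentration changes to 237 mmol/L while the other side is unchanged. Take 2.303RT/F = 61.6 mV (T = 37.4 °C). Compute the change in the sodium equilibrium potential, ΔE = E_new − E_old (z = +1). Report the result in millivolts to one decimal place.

11.9 mV

E_old = (61.6/1)·log₁₀(152/25.1) = 48.18 mV
E_new = (61.6/1)·log₁₀(237/25.1) = 60.06 mV
ΔE = 60.06 − (48.18) = 11.88 mV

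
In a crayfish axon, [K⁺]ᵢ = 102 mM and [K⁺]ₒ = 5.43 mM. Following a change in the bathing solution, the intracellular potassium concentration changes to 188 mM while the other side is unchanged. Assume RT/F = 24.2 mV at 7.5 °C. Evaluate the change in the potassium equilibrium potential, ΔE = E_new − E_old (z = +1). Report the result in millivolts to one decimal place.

-14.8 mV

E_old = (24.2/1)·ln(5.43/102) = -70.98 mV
E_new = (24.2/1)·ln(5.43/188) = -85.78 mV
ΔE = -85.78 − (-70.98) = -14.80 mV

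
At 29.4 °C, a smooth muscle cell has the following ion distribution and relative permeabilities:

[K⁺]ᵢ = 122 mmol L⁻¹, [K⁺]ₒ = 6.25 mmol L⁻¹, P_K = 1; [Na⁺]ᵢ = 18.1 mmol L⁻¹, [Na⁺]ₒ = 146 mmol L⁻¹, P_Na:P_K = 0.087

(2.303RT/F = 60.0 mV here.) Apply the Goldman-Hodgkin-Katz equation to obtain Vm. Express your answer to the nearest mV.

Vm = 60.0 · log₁₀[(Σ P·[cation]ₒ + Σ P·[anion]ᵢ) / (Σ P·[cation]ᵢ + Σ P·[anion]ₒ)]
Numerator = 1×6.25 + 0.087×146 = 18.95
Denominator = 1×122 + 0.087×18.1 = 123.6
Vm = 60.0 · log₁₀(0.15336) = 60.0 × (-0.8143) = -48.86 mV

-49 mV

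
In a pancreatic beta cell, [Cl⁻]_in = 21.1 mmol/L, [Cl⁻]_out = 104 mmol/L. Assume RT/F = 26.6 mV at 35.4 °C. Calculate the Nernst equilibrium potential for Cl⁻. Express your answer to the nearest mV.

-42 mV

E = (26.6/z) · ln([Cl⁻]_out/[Cl⁻]_in) with z = -1.
For an anion, dividing by z = -1 reverses the sign.
= (26.6/-1) · ln(104/21.1) = -26.60 · ln(4.929)
= -26.60 · (1.5951) = -42.43 mV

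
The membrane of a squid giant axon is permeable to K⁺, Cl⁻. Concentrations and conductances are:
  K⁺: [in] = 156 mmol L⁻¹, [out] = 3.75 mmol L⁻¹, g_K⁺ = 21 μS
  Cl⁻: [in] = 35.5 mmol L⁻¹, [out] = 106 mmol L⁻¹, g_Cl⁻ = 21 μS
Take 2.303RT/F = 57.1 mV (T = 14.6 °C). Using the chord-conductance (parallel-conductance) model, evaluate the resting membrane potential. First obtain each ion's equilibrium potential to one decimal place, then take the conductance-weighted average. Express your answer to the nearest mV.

E_K⁺ = (57.1/1)·log₁₀(3.75/156) = -92.5 mV
E_Cl⁻ = (57.1/-1)·log₁₀(106/35.5) = -27.1 mV
Vm = (Σ gᵢEᵢ)/(Σ gᵢ) = (21·-92.5 + 21·-27.1) / (21 + 21)
= -2511.60 / 42 = -59.80 mV

-60 mV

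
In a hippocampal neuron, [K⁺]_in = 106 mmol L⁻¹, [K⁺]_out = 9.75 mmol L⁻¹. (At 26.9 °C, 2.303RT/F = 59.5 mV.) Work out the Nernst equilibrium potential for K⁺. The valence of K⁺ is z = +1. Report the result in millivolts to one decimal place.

-61.7 mV

E = (59.5/z) · log₁₀([K⁺]_out/[K⁺]_in) with z = +1.
= (59.5/1) · log₁₀(9.75/106) = 59.50 · log₁₀(0.09198)
= 59.50 · (-1.0363) = -61.66 mV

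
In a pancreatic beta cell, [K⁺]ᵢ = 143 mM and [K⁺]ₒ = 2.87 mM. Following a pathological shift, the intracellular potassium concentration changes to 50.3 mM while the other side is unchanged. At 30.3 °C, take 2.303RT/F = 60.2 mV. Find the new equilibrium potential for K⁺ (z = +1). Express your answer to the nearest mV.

After the shift: [K⁺]_out = 2.87, [K⁺]_in = 50.3 mM.
E_new = (60.2/1)·log₁₀(2.87/50.3) = 60.20 · (-1.2437) = -74.87 mV

-75 mV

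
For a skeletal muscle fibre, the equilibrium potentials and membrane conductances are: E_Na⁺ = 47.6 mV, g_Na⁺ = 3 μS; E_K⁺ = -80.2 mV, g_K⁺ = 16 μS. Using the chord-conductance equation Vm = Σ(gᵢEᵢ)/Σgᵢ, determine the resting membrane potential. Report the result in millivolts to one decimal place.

Σ gᵢEᵢ = 3·(47.6) + 16·(-80.2) = -1140.40
Σ gᵢ = 3 + 16 = 19
Vm = -1140.40 / 19 = -60.02 mV

-60.0 mV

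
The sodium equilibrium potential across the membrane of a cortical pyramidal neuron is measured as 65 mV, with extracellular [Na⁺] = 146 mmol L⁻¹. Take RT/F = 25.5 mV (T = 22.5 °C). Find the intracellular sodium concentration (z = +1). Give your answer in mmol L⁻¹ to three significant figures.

Nernst: E = (25.5/1) · ln([out]/[in]), so ln([out]/[in]) = 65.0 × 1 / 25.5 = 2.5490.
[out]/[in] = e^(2.5490) = 12.79.
[in] = 146 / 12.79 = 11.41 mmol L⁻¹.

11.4 mmol L⁻¹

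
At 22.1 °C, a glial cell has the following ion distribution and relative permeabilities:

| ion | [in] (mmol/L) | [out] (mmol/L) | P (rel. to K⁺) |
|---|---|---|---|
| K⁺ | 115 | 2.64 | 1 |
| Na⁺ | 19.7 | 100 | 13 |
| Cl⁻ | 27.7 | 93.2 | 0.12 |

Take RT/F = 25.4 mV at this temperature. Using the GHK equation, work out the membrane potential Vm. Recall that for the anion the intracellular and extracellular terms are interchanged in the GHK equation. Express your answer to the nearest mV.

31 mV

Vm = 25.4 · ln[(Σ P·[cation]ₒ + Σ P·[anion]ᵢ) / (Σ P·[cation]ᵢ + Σ P·[anion]ₒ)]
Numerator = 1×2.64 + 13×100 + 0.12×27.7 = 1306
Denominator = 1×115 + 13×19.7 + 0.12×93.2 = 382.3
Vm = 25.4 · ln(3.4162) = 25.4 × (1.2285) = 31.20 mV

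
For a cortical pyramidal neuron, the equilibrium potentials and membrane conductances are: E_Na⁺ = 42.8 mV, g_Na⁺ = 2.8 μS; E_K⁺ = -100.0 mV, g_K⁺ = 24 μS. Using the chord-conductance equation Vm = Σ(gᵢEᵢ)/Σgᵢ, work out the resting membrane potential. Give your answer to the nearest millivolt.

Σ gᵢEᵢ = 2.8·(42.8) + 24·(-100.0) = -2280.16
Σ gᵢ = 2.8 + 24 = 26.8
Vm = -2280.16 / 26.8 = -85.08 mV

-85 mV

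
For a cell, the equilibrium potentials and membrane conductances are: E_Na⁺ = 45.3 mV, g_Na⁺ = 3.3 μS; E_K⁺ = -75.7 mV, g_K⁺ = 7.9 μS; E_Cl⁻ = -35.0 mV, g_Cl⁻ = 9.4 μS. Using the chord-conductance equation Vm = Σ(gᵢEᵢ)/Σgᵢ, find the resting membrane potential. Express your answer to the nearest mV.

Σ gᵢEᵢ = 3.3·(45.3) + 7.9·(-75.7) + 9.4·(-35.0) = -777.54
Σ gᵢ = 3.3 + 7.9 + 9.4 = 20.6
Vm = -777.54 / 20.6 = -37.74 mV

-38 mV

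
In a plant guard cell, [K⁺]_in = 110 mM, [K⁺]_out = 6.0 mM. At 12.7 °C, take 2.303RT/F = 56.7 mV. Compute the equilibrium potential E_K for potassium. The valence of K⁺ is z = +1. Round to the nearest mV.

E = (56.7/z) · log₁₀([K⁺]_out/[K⁺]_in) with z = +1.
= (56.7/1) · log₁₀(6.0/110) = 56.70 · log₁₀(0.05455)
= 56.70 · (-1.2632) = -71.63 mV

-72 mV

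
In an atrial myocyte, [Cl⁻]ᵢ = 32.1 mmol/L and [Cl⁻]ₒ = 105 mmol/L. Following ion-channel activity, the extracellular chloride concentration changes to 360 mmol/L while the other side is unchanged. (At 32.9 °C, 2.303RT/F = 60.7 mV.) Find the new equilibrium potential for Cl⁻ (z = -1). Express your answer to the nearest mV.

After the shift: [Cl⁻]_out = 360, [Cl⁻]_in = 32.1 mmol/L.
E_new = (60.7/-1)·log₁₀(360/32.1) = -60.70 · (1.0498) = -63.72 mV

-64 mV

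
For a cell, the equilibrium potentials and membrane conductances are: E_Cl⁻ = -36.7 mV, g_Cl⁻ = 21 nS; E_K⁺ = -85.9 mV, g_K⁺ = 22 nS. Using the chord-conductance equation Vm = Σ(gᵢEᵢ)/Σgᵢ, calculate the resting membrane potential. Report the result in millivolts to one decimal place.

Σ gᵢEᵢ = 21·(-36.7) + 22·(-85.9) = -2660.50
Σ gᵢ = 21 + 22 = 43
Vm = -2660.50 / 43 = -61.87 mV

-61.9 mV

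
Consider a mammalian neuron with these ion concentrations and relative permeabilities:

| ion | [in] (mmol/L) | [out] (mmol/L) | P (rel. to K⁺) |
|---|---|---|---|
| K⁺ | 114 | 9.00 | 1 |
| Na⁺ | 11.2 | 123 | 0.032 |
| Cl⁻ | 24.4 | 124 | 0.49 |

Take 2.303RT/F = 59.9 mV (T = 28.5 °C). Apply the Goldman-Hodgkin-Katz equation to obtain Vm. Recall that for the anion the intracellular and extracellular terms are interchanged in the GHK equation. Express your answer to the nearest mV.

Vm = 59.9 · log₁₀[(Σ P·[cation]ₒ + Σ P·[anion]ᵢ) / (Σ P·[cation]ᵢ + Σ P·[anion]ₒ)]
Numerator = 1×9.00 + 0.032×123 + 0.49×24.4 = 24.89
Denominator = 1×114 + 0.032×11.2 + 0.49×124 = 175.1
Vm = 59.9 · log₁₀(0.14214) = 59.9 × (-0.8473) = -50.75 mV

-51 mV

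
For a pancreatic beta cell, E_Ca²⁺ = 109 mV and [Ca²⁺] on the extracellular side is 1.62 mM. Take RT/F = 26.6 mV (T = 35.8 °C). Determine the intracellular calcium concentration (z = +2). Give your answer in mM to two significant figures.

Nernst: E = (26.6/2) · ln([out]/[in]), so ln([out]/[in]) = 109.0 × 2 / 26.6 = 8.1955.
[out]/[in] = e^(8.1955) = 3625.
[in] = 1.62 / 3625 = 0.000447 mM.

0.00045 mM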